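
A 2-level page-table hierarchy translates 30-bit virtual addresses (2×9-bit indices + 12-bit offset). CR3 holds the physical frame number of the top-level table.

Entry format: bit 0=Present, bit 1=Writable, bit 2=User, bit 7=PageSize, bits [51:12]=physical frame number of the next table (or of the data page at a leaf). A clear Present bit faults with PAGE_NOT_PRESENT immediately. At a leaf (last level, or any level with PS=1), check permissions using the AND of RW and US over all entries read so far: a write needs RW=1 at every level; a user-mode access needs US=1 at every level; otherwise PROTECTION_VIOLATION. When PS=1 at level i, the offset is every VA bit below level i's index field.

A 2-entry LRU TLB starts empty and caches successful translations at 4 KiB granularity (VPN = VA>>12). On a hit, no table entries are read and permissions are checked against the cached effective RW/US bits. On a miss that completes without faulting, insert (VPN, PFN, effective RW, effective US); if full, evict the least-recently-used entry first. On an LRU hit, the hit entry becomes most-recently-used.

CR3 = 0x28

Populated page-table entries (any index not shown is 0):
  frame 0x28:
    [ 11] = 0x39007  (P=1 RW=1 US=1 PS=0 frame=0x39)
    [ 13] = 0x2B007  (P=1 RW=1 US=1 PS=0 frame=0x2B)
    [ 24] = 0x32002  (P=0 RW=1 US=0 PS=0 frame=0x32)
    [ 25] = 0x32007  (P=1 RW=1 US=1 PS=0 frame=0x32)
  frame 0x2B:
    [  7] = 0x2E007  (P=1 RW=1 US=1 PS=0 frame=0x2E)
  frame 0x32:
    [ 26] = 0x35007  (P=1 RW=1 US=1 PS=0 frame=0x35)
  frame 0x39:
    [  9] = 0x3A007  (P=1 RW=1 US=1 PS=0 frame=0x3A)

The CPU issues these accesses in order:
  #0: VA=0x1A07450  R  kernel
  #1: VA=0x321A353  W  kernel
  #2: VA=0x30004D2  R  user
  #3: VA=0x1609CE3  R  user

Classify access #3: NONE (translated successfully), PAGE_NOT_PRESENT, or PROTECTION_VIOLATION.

Trace:
#0 VA=0x1A07450 (r,kernel):
  L0 @0x28[13] → 0x2B007  P=1,RW=1,US=1,PS=0
  L1 @0x2B[7] → 0x2E007  P=1,RW=1,US=1,PS=0
  ⇒ phys 0x2E450  [2 reads]
#1 VA=0x321A353 (w,kernel):
  L0 @0x28[25] → 0x32007  P=1,RW=1,US=1,PS=0
  L1 @0x32[26] → 0x35007  P=1,RW=1,US=1,PS=0
  ⇒ phys 0x35353  [2 reads]
#2 VA=0x30004D2 (r,user):
  L0 @0x28[24] → 0x32002  P=0,RW=1,US=0,PS=0
  ✗ PAGE_NOT_PRESENT  [1 reads]
#3 VA=0x1609CE3 (r,user):
  L0 @0x28[11] → 0x39007  P=1,RW=1,US=1,PS=0
  L1 @0x39[9] → 0x3A007  P=1,RW=1,US=1,PS=0
  ⇒ phys 0x3ACE3  [2 reads]

Access #3 fault: NONE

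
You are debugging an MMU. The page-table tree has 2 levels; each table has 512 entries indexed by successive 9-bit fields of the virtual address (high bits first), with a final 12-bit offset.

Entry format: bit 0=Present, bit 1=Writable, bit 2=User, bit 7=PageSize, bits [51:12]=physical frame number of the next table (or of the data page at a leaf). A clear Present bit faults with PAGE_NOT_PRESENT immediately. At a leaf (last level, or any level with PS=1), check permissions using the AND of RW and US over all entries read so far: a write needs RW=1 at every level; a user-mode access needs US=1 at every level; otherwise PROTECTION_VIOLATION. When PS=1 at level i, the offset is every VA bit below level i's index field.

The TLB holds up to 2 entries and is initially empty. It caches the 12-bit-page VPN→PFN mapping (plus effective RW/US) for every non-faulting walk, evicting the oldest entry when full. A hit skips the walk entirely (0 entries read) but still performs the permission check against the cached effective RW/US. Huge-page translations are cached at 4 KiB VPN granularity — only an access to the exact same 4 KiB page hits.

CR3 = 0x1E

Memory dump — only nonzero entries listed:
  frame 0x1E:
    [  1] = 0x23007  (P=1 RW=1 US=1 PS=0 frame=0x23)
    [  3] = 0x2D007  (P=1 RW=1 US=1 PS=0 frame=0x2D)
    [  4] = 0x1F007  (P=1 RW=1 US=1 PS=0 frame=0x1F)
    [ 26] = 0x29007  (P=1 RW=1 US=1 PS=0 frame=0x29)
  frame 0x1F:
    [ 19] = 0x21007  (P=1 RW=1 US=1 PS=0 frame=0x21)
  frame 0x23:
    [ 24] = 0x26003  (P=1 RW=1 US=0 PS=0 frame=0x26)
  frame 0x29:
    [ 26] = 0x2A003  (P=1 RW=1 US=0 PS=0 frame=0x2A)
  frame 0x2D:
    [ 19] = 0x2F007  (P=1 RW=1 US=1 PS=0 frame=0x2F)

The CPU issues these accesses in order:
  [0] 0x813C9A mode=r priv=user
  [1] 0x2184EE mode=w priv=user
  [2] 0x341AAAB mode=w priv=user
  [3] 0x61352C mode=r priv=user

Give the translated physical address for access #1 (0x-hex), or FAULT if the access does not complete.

Walk each access:
#0 VA=0x813C9A (r,user):
  [0] read 0x1E idx=4: raw=0x1F007 flags P=1 W=1 U=1 S=0
  [1] read 0x1F idx=19: raw=0x21007 flags P=1 W=1 U=1 S=0
  ✓ 0x21C9A  — 2 lookups
#1 VA=0x2184EE (w,user):
  [0] read 0x1E idx=1: raw=0x23007 flags P=1 W=1 U=1 S=0
  [1] read 0x23 idx=24: raw=0x26003 flags P=1 W=1 U=0 S=0
  → PROTECTION_VIOLATION  (2 entries read)
#2 VA=0x341AAAB (w,user):
  [0] read 0x1E idx=26: raw=0x29007 flags P=1 W=1 U=1 S=0
  [1] read 0x29 idx=26: raw=0x2A003 flags P=1 W=1 U=0 S=0
  → PROTECTION_VIOLATION  (2 entries read)
#3 VA=0x61352C (r,user):
  [0] read 0x1E idx=3: raw=0x2D007 flags P=1 W=1 U=1 S=0
  [1] read 0x2D idx=19: raw=0x2F007 flags P=1 W=1 U=1 S=0
  ✓ 0x2F52C  — 2 lookups

Access #1 PA: FAULT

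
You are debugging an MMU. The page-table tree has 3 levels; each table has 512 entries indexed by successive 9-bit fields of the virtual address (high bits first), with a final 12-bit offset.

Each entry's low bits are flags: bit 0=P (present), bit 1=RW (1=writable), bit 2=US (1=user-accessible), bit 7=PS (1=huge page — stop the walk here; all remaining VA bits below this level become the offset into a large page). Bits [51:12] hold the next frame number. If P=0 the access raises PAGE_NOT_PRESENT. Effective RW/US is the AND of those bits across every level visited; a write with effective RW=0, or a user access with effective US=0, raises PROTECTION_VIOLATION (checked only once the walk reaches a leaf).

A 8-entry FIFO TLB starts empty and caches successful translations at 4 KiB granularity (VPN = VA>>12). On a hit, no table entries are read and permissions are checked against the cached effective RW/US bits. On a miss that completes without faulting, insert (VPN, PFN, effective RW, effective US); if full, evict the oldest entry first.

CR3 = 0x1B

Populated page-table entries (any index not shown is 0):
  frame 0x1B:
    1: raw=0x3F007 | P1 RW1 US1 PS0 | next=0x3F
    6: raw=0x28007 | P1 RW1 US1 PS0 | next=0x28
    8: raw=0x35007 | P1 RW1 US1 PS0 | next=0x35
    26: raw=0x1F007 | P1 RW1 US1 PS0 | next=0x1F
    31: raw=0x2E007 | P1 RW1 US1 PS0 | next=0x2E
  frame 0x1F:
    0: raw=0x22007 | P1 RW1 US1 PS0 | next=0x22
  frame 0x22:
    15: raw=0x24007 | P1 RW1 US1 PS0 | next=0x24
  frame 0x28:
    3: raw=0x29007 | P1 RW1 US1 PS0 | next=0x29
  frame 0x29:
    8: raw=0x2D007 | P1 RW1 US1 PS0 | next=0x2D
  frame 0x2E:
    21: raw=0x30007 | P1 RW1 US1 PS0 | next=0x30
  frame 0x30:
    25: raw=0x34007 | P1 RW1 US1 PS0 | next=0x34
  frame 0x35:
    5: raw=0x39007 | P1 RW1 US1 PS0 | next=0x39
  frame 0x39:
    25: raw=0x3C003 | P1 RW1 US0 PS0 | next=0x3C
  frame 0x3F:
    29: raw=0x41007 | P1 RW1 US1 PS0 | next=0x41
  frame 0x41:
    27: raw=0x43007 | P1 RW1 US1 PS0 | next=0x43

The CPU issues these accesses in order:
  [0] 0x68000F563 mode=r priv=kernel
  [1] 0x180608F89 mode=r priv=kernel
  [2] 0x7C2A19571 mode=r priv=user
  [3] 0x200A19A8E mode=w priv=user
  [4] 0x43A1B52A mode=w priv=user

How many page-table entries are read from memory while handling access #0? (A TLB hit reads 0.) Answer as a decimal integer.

Walk each access:
#0 VA=0x68000F563 (r,kernel):
  lvl0: tbl 0x1B, slot 26 ⇒ 0x1F007 (P1/RW1/US1/PS0)
  lvl1: tbl 0x1F, slot 0 ⇒ 0x22007 (P1/RW1/US1/PS0)
  lvl2: tbl 0x22, slot 15 ⇒ 0x24007 (P1/RW1/US1/PS0)
  ✓ 0x24563  — 3 lookups
#1 VA=0x180608F89 (r,kernel):
  lvl0: tbl 0x1B, slot 6 ⇒ 0x28007 (P1/RW1/US1/PS0)
  lvl1: tbl 0x28, slot 3 ⇒ 0x29007 (P1/RW1/US1/PS0)
  lvl2: tbl 0x29, slot 8 ⇒ 0x2D007 (P1/RW1/US1/PS0)
  ✓ 0x2DF89  — 3 lookups
#2 VA=0x7C2A19571 (r,user):
  lvl0: tbl 0x1B, slot 31 ⇒ 0x2E007 (P1/RW1/US1/PS0)
  lvl1: tbl 0x2E, slot 21 ⇒ 0x30007 (P1/RW1/US1/PS0)
  lvl2: tbl 0x30, slot 25 ⇒ 0x34007 (P1/RW1/US1/PS0)
  ✓ 0x34571  — 3 lookups
#3 VA=0x200A19A8E (w,user):
  lvl0: tbl 0x1B, slot 8 ⇒ 0x35007 (P1/RW1/US1/PS0)
  lvl1: tbl 0x35, slot 5 ⇒ 0x39007 (P1/RW1/US1/PS0)
  lvl2: tbl 0x39, slot 25 ⇒ 0x3C003 (P1/RW1/US0/PS0)
  → PROTECTION_VIOLATION  (3 entries read)
#4 VA=0x43A1B52A (w,user):
  lvl0: tbl 0x1B, slot 1 ⇒ 0x3F007 (P1/RW1/US1/PS0)
  lvl1: tbl 0x3F, slot 29 ⇒ 0x41007 (P1/RW1/US1/PS0)
  lvl2: tbl 0x41, slot 27 ⇒ 0x43007 (P1/RW1/US1/PS0)
  ✓ 0x4352A  — 3 lookups

Entries read for #0: 3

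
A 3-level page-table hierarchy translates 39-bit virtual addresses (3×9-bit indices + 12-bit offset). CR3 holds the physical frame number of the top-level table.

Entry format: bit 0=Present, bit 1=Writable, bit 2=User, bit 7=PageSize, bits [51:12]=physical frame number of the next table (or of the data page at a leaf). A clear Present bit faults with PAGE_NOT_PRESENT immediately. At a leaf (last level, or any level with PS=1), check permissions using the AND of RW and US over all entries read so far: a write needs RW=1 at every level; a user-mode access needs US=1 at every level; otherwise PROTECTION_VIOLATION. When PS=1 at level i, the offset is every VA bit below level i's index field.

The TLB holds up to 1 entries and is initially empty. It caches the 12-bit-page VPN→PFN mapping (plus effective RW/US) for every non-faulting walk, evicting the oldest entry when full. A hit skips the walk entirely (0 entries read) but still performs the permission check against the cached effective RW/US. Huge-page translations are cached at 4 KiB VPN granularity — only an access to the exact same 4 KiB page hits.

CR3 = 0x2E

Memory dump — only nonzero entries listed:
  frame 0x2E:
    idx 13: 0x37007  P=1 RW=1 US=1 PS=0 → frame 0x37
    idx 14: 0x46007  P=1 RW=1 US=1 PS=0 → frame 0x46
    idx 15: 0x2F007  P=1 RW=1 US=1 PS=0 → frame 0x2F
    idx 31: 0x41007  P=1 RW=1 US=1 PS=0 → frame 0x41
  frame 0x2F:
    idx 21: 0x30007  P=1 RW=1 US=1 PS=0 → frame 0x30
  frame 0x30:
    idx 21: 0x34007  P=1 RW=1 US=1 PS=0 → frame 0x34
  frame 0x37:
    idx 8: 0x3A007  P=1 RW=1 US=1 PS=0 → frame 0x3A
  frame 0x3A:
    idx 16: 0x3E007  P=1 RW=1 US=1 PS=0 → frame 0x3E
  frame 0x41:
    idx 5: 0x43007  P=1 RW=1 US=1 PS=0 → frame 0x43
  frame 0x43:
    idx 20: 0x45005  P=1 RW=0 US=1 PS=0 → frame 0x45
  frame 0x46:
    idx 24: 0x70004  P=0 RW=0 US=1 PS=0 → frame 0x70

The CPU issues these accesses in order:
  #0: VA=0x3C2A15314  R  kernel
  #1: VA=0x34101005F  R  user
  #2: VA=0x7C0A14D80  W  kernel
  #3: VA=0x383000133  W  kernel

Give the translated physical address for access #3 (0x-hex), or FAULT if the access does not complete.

Trace:
#0 VA=0x3C2A15314 (r,kernel):
  L0 @0x2E[15] → 0x2F007  P=1,RW=1,US=1,PS=0
  L1 @0x2F[21] → 0x30007  P=1,RW=1,US=1,PS=0
  L2 @0x30[21] → 0x34007  P=1,RW=1,US=1,PS=0
  ⇒ phys 0x34314  [3 reads]
#1 VA=0x34101005F (r,user):
  L0 @0x2E[13] → 0x37007  P=1,RW=1,US=1,PS=0
  L1 @0x37[8] → 0x3A007  P=1,RW=1,US=1,PS=0
  L2 @0x3A[16] → 0x3E007  P=1,RW=1,US=1,PS=0
  ⇒ phys 0x3E05F  [3 reads]
#2 VA=0x7C0A14D80 (w,kernel):
  L0 @0x2E[31] → 0x41007  P=1,RW=1,US=1,PS=0
  L1 @0x41[5] → 0x43007  P=1,RW=1,US=1,PS=0
  L2 @0x43[20] → 0x45005  P=1,RW=0,US=1,PS=0
  ✗ PROTECTION_VIOLATION  [3 reads]
#3 VA=0x383000133 (w,kernel):
  L0 @0x2E[14] → 0x46007  P=1,RW=1,US=1,PS=0
  L1 @0x46[24] → 0x70004  P=0,RW=0,US=1,PS=0
  ✗ PAGE_NOT_PRESENT  [2 reads]

Access #3 PA: FAULT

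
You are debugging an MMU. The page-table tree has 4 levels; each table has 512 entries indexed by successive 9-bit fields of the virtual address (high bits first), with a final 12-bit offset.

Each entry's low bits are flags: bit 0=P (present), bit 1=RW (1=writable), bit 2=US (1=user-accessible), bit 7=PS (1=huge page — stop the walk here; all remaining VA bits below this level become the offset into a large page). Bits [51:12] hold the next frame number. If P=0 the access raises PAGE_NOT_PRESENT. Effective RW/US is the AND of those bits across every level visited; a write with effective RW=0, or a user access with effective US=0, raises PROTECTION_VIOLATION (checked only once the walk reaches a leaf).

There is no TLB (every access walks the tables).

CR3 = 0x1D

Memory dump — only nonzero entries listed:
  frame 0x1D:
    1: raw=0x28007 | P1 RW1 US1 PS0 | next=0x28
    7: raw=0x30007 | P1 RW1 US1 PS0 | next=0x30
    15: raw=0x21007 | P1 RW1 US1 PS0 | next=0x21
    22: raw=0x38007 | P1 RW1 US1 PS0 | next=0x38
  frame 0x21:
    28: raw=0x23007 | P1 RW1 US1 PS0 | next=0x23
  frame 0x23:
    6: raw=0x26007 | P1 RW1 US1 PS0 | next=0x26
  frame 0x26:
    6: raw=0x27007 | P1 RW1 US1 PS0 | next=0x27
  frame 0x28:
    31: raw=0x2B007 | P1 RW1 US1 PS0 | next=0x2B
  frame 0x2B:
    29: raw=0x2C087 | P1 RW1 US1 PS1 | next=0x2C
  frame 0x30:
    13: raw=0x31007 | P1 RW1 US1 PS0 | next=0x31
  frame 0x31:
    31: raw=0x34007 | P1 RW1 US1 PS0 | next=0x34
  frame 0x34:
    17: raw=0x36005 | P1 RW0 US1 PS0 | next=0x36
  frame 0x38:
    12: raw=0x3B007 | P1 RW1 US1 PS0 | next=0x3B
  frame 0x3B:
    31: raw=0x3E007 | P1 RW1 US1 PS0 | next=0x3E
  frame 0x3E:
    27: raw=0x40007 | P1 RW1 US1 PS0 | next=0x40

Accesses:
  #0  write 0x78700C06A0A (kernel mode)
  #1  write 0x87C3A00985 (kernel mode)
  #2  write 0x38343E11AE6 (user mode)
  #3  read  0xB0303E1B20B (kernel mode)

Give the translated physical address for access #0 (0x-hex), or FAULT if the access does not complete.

Trace:
#0 VA=0x78700C06A0A (w,kernel):
  L0: frame=0x1D idx=15 entry=0x21007 [P=1 RW=1 US=1 PS=0]
  L1: frame=0x21 idx=28 entry=0x23007 [P=1 RW=1 US=1 PS=0]
  L2: frame=0x23 idx=6 entry=0x26007 [P=1 RW=1 US=1 PS=0]
  L3: frame=0x26 idx=6 entry=0x27007 [P=1 RW=1 US=1 PS=0]
  ⇒ phys 0x27A0A  [4 reads]
#1 VA=0x87C3A00985 (w,kernel):
  L0: frame=0x1D idx=1 entry=0x28007 [P=1 RW=1 US=1 PS=0]
  L1: frame=0x28 idx=31 entry=0x2B007 [P=1 RW=1 US=1 PS=0]
  L2: frame=0x2B idx=29 entry=0x2C087 [P=1 RW=1 US=1 PS=1]
  ⇒ phys 0x2C985 (huge @L2)  [3 reads]
#2 VA=0x38343E11AE6 (w,user):
  L0: frame=0x1D idx=7 entry=0x30007 [P=1 RW=1 US=1 PS=0]
  L1: frame=0x30 idx=13 entry=0x31007 [P=1 RW=1 US=1 PS=0]
  L2: frame=0x31 idx=31 entry=0x34007 [P=1 RW=1 US=1 PS=0]
  L3: frame=0x34 idx=17 entry=0x36005 [P=1 RW=0 US=1 PS=0]
  → PROTECTION_VIOLATION  (4 entries read)
#3 VA=0xB0303E1B20B (r,kernel):
  L0: frame=0x1D idx=22 entry=0x38007 [P=1 RW=1 US=1 PS=0]
  L1: frame=0x38 idx=12 entry=0x3B007 [P=1 RW=1 US=1 PS=0]
  L2: frame=0x3B idx=31 entry=0x3E007 [P=1 RW=1 US=1 PS=0]
  L3: frame=0x3E idx=27 entry=0x40007 [P=1 RW=1 US=1 PS=0]
  ⇒ phys 0x4020B  [4 reads]

Access #0 PA: 0x27A0A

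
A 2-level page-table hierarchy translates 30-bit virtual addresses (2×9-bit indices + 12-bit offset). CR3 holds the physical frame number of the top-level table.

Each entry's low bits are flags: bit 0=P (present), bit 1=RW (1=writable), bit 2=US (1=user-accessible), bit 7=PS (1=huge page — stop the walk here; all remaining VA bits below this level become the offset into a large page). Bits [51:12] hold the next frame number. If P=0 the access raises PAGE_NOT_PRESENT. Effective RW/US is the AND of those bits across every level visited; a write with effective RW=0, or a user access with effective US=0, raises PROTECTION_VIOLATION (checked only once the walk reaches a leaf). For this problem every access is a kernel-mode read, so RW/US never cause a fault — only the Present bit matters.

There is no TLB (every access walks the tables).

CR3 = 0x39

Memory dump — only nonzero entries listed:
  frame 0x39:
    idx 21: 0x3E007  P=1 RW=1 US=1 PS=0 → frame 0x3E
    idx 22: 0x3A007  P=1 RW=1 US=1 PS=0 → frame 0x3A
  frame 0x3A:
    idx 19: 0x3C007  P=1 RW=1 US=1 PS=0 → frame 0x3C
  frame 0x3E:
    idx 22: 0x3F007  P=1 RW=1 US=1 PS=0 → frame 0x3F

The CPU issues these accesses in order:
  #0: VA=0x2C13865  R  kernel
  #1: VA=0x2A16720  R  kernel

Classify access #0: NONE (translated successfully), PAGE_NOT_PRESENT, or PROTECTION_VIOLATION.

Per-access translation:
#0 VA=0x2C13865 (r,kernel):
  L0: frame=0x39 idx=22 entry=0x3A007 [P=1 RW=1 US=1 PS=0]
  L1: frame=0x3A idx=19 entry=0x3C007 [P=1 RW=1 US=1 PS=0]
  ✓ 0x3C865  — 2 lookups
#1 VA=0x2A16720 (r,kernel):
  L0: frame=0x39 idx=21 entry=0x3E007 [P=1 RW=1 US=1 PS=0]
  L1: frame=0x3E idx=22 entry=0x3F007 [P=1 RW=1 US=1 PS=0]
  ✓ 0x3F720  — 2 lookups

Access #0 fault: NONE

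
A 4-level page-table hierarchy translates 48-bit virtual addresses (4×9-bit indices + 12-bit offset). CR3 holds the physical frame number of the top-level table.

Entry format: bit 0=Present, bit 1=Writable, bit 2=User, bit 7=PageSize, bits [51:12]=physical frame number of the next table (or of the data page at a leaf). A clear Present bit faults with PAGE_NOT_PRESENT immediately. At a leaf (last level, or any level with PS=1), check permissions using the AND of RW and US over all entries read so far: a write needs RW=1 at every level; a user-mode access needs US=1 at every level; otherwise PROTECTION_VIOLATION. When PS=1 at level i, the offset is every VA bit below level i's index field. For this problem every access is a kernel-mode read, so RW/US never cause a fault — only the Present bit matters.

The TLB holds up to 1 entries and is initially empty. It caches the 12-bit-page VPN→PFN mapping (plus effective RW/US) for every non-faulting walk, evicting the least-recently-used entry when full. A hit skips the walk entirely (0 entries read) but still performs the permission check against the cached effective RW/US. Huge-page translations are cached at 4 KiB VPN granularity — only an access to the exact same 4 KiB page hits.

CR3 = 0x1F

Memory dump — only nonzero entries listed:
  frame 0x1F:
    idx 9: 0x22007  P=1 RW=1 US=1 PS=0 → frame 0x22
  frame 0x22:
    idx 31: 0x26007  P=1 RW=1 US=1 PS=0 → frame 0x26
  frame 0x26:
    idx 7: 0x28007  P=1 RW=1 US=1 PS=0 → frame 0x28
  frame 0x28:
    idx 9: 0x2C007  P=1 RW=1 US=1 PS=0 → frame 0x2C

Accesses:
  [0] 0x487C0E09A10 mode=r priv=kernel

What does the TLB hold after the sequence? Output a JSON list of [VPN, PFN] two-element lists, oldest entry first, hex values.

Per-access translation:
#0 VA=0x487C0E09A10 (r,kernel):
  L0 @0x1F[9] → 0x22007  P=1,RW=1,US=1,PS=0
  L1 @0x22[31] → 0x26007  P=1,RW=1,US=1,PS=0
  L2 @0x26[7] → 0x28007  P=1,RW=1,US=1,PS=0
  L3 @0x28[9] → 0x2C007  P=1,RW=1,US=1,PS=0
  ⇒ phys 0x2CA10  [4 reads]

TLB: [["0x487C0E09", "0x2C"]]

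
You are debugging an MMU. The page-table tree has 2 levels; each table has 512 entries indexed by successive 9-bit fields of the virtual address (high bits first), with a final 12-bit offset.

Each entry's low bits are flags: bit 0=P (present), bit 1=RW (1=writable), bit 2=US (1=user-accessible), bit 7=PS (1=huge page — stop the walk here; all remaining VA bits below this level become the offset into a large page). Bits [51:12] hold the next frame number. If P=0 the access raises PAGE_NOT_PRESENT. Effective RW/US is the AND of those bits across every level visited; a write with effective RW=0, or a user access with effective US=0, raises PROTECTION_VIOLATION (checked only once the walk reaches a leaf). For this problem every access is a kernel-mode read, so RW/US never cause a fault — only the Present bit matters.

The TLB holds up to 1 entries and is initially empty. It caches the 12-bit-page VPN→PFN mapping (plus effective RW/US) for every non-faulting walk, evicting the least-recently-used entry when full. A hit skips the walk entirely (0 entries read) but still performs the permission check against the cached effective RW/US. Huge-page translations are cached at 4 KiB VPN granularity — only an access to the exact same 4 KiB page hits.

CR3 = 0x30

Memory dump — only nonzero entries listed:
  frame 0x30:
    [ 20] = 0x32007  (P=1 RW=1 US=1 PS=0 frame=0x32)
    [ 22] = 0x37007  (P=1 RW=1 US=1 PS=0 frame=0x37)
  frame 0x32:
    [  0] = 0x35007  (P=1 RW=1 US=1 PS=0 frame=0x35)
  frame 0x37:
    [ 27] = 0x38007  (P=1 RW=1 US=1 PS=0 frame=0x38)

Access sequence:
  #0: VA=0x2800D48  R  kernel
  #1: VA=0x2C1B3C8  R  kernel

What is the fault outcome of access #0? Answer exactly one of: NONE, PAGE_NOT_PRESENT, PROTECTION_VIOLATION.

Trace:
#0 VA=0x2800D48 (r,kernel):
  L0 @0x30[20] → 0x32007  P=1,RW=1,US=1,PS=0
  L1 @0x32[0] → 0x35007  P=1,RW=1,US=1,PS=0
  ✓ 0x35D48  — 2 lookups
#1 VA=0x2C1B3C8 (r,kernel):
  L0 @0x30[22] → 0x37007  P=1,RW=1,US=1,PS=0
  L1 @0x37[27] → 0x38007  P=1,RW=1,US=1,PS=0
  ✓ 0x383C8  — 2 lookups

Access #0 fault: NONE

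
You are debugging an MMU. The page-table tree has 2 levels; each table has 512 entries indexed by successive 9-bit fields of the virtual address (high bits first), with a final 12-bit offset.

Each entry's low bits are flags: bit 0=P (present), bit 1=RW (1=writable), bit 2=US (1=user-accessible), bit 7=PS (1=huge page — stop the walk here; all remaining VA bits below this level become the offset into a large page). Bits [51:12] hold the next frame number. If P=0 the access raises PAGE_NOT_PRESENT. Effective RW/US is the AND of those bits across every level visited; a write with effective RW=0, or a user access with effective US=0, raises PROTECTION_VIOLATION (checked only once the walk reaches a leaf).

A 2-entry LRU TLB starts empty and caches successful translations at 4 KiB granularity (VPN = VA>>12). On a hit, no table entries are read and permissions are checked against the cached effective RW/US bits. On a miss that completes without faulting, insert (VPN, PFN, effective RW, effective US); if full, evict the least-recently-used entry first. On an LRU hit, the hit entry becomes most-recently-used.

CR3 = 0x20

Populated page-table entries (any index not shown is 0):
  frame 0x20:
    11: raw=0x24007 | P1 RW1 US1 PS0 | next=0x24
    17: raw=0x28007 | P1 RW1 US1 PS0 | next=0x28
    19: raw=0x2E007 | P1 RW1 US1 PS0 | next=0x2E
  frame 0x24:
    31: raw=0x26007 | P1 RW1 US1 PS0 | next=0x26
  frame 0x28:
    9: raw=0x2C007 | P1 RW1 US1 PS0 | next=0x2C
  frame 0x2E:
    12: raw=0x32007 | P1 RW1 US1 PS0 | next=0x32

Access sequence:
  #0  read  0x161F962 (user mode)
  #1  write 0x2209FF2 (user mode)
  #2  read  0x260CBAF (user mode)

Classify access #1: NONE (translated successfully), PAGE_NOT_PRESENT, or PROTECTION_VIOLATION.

Per-access translation:
#0 VA=0x161F962 (r,user):
  [0] read 0x20 idx=11: raw=0x24007 flags P=1 W=1 U=1 S=0
  [1] read 0x24 idx=31: raw=0x26007 flags P=1 W=1 U=1 S=0
  ✓ 0x26962  — 2 lookups
#1 VA=0x2209FF2 (w,user):
  [0] read 0x20 idx=17: raw=0x28007 flags P=1 W=1 U=1 S=0
  [1] read 0x28 idx=9: raw=0x2C007 flags P=1 W=1 U=1 S=0
  ✓ 0x2CFF2  — 2 lookups
#2 VA=0x260CBAF (r,user):
  [0] read 0x20 idx=19: raw=0x2E007 flags P=1 W=1 U=1 S=0
  [1] read 0x2E idx=12: raw=0x32007 flags P=1 W=1 U=1 S=0
  ✓ 0x32BAF  — 2 lookups

Access #1 fault: NONE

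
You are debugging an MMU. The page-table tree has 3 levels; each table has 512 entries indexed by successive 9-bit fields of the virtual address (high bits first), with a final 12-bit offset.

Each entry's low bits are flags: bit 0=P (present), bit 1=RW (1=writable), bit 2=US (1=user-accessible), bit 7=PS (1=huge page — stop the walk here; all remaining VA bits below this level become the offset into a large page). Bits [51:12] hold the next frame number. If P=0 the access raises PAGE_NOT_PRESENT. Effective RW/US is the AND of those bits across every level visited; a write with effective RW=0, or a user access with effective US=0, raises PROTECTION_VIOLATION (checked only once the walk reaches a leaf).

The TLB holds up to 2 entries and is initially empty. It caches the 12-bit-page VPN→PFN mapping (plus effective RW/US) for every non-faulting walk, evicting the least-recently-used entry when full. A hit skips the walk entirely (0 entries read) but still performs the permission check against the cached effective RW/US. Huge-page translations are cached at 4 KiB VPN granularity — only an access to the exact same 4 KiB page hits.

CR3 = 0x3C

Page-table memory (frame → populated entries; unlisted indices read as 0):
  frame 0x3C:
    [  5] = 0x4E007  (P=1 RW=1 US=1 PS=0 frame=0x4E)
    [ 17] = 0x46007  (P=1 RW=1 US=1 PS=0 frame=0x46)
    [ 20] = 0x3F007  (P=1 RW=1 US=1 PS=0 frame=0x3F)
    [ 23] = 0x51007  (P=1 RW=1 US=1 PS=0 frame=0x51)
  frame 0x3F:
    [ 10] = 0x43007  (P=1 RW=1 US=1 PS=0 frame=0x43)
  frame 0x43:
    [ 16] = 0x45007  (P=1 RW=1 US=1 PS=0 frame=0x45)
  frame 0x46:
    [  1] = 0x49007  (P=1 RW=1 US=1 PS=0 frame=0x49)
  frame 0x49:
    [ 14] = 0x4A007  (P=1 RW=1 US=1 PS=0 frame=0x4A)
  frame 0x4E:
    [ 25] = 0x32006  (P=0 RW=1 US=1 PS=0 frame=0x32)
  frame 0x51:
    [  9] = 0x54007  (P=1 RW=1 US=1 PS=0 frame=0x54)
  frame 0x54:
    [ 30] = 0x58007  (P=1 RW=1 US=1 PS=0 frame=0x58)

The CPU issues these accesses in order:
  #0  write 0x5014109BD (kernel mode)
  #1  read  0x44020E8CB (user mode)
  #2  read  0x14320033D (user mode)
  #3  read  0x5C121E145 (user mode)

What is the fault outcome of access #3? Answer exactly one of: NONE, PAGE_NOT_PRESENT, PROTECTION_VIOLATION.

Trace:
#0 VA=0x5014109BD (w,kernel):
  lvl0: tbl 0x3C, slot 20 ⇒ 0x3F007 (P1/RW1/US1/PS0)
  lvl1: tbl 0x3F, slot 10 ⇒ 0x43007 (P1/RW1/US1/PS0)
  lvl2: tbl 0x43, slot 16 ⇒ 0x45007 (P1/RW1/US1/PS0)
  ⇒ phys 0x459BD  [3 reads]
#1 VA=0x44020E8CB (r,user):
  lvl0: tbl 0x3C, slot 17 ⇒ 0x46007 (P1/RW1/US1/PS0)
  lvl1: tbl 0x46, slot 1 ⇒ 0x49007 (P1/RW1/US1/PS0)
  lvl2: tbl 0x49, slot 14 ⇒ 0x4A007 (P1/RW1/US1/PS0)
  ⇒ phys 0x4A8CB  [3 reads]
#2 VA=0x14320033D (r,user):
  lvl0: tbl 0x3C, slot 5 ⇒ 0x4E007 (P1/RW1/US1/PS0)
  lvl1: tbl 0x4E, slot 25 ⇒ 0x32006 (P0/RW1/US1/PS0)
  ⇒ fault: PAGE_NOT_PRESENT  — 2 lookups
#3 VA=0x5C121E145 (r,user):
  lvl0: tbl 0x3C, slot 23 ⇒ 0x51007 (P1/RW1/US1/PS0)
  lvl1: tbl 0x51, slot 9 ⇒ 0x54007 (P1/RW1/US1/PS0)
  lvl2: tbl 0x54, slot 30 ⇒ 0x58007 (P1/RW1/US1/PS0)
  ⇒ phys 0x58145  [3 reads]

Access #3 fault: NONE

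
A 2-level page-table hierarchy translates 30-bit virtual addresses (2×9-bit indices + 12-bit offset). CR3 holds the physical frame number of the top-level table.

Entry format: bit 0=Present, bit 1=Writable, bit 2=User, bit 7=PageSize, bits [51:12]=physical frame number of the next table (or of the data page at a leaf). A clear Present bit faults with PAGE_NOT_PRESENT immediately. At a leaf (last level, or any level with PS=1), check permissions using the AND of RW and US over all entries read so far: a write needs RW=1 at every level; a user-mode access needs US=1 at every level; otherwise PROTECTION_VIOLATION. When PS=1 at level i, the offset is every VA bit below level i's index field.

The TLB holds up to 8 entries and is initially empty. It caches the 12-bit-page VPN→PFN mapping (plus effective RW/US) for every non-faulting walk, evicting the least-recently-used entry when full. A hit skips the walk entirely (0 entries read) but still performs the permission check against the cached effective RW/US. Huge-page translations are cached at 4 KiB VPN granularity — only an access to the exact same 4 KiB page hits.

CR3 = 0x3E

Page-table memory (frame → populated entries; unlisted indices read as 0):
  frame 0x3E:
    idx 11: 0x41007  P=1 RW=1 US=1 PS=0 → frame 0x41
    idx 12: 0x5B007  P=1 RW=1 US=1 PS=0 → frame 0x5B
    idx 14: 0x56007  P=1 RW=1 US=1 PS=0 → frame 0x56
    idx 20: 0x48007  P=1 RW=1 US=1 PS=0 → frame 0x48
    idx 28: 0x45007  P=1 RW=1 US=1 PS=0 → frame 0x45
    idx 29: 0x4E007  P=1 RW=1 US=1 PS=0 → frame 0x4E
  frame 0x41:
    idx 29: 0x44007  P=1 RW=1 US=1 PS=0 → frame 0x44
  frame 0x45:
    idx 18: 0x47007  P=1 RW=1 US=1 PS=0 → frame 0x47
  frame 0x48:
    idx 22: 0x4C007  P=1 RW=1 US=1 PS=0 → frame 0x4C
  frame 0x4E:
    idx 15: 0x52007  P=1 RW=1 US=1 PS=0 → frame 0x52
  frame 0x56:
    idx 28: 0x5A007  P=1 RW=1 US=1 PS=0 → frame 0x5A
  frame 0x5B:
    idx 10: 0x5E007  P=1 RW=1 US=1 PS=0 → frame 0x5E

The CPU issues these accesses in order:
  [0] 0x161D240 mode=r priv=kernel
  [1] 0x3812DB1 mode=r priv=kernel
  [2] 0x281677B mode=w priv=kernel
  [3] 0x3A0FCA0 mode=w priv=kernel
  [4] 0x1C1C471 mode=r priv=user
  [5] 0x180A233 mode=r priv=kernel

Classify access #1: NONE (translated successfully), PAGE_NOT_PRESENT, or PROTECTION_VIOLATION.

Trace:
#0 VA=0x161D240 (r,kernel):
  L0 @0x3E[11] → 0x41007  P=1,RW=1,US=1,PS=0
  L1 @0x41[29] → 0x44007  P=1,RW=1,US=1,PS=0
  ✓ 0x44240  — 2 lookups
#1 VA=0x3812DB1 (r,kernel):
  L0 @0x3E[28] → 0x45007  P=1,RW=1,US=1,PS=0
  L1 @0x45[18] → 0x47007  P=1,RW=1,US=1,PS=0
  ✓ 0x47DB1  — 2 lookups
#2 VA=0x281677B (w,kernel):
  L0 @0x3E[20] → 0x48007  P=1,RW=1,US=1,PS=0
  L1 @0x48[22] → 0x4C007  P=1,RW=1,US=1,PS=0
  ✓ 0x4C77B  — 2 lookups
#3 VA=0x3A0FCA0 (w,kernel):
  L0 @0x3E[29] → 0x4E007  P=1,RW=1,US=1,PS=0
  L1 @0x4E[15] → 0x52007  P=1,RW=1,US=1,PS=0
  ✓ 0x52CA0  — 2 lookups
#4 VA=0x1C1C471 (r,user):
  L0 @0x3E[14] → 0x56007  P=1,RW=1,US=1,PS=0
  L1 @0x56[28] → 0x5A007  P=1,RW=1,US=1,PS=0
  ✓ 0x5A471  — 2 lookups
#5 VA=0x180A233 (r,kernel):
  L0 @0x3E[12] → 0x5B007  P=1,RW=1,US=1,PS=0
  L1 @0x5B[10] → 0x5E007  P=1,RW=1,US=1,PS=0
  ✓ 0x5E233  — 2 lookups

Access #1 fault: NONE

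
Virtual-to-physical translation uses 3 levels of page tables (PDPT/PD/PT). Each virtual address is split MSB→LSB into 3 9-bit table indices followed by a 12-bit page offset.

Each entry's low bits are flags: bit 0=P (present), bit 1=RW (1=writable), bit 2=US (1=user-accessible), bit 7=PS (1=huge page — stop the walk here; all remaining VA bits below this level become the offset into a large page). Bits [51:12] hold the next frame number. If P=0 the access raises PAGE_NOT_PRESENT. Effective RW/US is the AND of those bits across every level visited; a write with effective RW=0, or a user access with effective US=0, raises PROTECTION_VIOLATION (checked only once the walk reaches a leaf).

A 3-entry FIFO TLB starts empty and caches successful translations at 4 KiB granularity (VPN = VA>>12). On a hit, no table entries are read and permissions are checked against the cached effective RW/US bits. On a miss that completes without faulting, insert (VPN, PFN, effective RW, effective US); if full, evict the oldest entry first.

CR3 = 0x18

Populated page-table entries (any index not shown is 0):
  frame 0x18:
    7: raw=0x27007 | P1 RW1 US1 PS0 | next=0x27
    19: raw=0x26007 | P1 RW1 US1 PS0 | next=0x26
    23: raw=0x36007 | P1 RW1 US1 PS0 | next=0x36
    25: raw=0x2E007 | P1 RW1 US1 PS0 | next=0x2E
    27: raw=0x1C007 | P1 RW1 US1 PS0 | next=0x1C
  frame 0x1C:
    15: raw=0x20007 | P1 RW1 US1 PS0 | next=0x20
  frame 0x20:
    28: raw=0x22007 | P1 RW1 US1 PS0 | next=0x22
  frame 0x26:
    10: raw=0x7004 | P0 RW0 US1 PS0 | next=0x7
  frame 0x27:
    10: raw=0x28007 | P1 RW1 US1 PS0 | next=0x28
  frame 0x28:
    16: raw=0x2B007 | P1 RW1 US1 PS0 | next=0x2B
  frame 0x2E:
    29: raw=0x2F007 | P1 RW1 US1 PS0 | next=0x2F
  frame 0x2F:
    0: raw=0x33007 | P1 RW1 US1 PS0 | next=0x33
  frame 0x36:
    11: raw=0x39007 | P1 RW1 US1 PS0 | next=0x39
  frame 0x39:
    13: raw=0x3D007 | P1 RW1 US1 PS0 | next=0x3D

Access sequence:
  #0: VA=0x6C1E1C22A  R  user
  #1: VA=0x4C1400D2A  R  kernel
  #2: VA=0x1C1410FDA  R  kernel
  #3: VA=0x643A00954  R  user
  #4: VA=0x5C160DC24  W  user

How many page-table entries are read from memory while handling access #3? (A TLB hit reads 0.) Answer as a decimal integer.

Walk each access:
#0 VA=0x6C1E1C22A (r,user):
  L0: frame=0x18 idx=27 entry=0x1C007 [P=1 RW=1 US=1 PS=0]
  L1: frame=0x1C idx=15 entry=0x20007 [P=1 RW=1 US=1 PS=0]
  L2: frame=0x20 idx=28 entry=0x22007 [P=1 RW=1 US=1 PS=0]
  → PA=0x2222A  (3 entries read)
#1 VA=0x4C1400D2A (r,kernel):
  L0: frame=0x18 idx=19 entry=0x26007 [P=1 RW=1 US=1 PS=0]
  L1: frame=0x26 idx=10 entry=0x7004 [P=0 RW=0 US=1 PS=0]
  ✗ PAGE_NOT_PRESENT  [2 reads]
#2 VA=0x1C1410FDA (r,kernel):
  L0: frame=0x18 idx=7 entry=0x27007 [P=1 RW=1 US=1 PS=0]
  L1: frame=0x27 idx=10 entry=0x28007 [P=1 RW=1 US=1 PS=0]
  L2: frame=0x28 idx=16 entry=0x2B007 [P=1 RW=1 US=1 PS=0]
  → PA=0x2BFDA  (3 entries read)
#3 VA=0x643A00954 (r,user):
  L0: frame=0x18 idx=25 entry=0x2E007 [P=1 RW=1 US=1 PS=0]
  L1: frame=0x2E idx=29 entry=0x2F007 [P=1 RW=1 US=1 PS=0]
  L2: frame=0x2F idx=0 entry=0x33007 [P=1 RW=1 US=1 PS=0]
  → PA=0x33954  (3 entries read)
#4 VA=0x5C160DC24 (w,user):
  L0: frame=0x18 idx=23 entry=0x36007 [P=1 RW=1 US=1 PS=0]
  L1: frame=0x36 idx=11 entry=0x39007 [P=1 RW=1 US=1 PS=0]
  L2: frame=0x39 idx=13 entry=0x3D007 [P=1 RW=1 US=1 PS=0]
  → PA=0x3DC24  (3 entries read)

Entries read for #3: 3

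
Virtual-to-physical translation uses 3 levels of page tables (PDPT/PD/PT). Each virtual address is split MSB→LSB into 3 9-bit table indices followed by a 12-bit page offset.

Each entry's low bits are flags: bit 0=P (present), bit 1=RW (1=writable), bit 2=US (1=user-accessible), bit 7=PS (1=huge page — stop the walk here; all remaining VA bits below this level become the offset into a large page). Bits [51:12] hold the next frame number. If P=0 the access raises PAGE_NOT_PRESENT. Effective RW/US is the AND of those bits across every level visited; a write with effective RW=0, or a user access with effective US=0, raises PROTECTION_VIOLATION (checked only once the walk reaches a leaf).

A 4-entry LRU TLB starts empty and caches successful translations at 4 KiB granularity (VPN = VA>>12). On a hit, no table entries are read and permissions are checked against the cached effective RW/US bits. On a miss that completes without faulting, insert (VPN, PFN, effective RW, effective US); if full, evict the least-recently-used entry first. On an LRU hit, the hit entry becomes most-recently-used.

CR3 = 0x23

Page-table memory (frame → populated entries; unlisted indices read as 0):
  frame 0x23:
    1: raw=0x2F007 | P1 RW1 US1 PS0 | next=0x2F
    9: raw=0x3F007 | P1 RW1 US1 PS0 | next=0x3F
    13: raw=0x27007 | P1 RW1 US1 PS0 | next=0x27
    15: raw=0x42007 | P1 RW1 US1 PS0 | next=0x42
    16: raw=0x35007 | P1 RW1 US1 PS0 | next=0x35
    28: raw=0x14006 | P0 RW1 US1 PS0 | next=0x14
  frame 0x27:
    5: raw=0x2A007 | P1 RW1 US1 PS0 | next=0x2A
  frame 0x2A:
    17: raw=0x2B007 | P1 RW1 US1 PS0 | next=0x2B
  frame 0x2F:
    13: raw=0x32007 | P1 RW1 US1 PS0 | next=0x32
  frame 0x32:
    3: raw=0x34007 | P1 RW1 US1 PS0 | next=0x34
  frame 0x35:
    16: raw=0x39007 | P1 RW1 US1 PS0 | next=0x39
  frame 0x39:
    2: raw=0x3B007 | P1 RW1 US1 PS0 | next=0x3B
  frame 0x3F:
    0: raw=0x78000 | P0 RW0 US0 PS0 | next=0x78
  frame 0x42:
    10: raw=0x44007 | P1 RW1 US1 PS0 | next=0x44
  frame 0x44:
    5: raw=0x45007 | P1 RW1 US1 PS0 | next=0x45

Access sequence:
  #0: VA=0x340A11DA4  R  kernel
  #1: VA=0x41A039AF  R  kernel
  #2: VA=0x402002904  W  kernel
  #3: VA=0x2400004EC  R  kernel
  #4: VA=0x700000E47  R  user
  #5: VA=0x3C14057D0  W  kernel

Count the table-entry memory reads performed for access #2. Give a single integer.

Walk each access:
#0 VA=0x340A11DA4 (r,kernel):
  lvl0: tbl 0x23, slot 13 ⇒ 0x27007 (P1/RW1/US1/PS0)
  lvl1: tbl 0x27, slot 5 ⇒ 0x2A007 (P1/RW1/US1/PS0)
  lvl2: tbl 0x2A, slot 17 ⇒ 0x2B007 (P1/RW1/US1/PS0)
  ⇒ phys 0x2BDA4  [3 reads]
#1 VA=0x41A039AF (r,kernel):
  lvl0: tbl 0x23, slot 1 ⇒ 0x2F007 (P1/RW1/US1/PS0)
  lvl1: tbl 0x2F, slot 13 ⇒ 0x32007 (P1/RW1/US1/PS0)
  lvl2: tbl 0x32, slot 3 ⇒ 0x34007 (P1/RW1/US1/PS0)
  ⇒ phys 0x349AF  [3 reads]
#2 VA=0x402002904 (w,kernel):
  lvl0: tbl 0x23, slot 16 ⇒ 0x35007 (P1/RW1/US1/PS0)
  lvl1: tbl 0x35, slot 16 ⇒ 0x39007 (P1/RW1/US1/PS0)
  lvl2: tbl 0x39, slot 2 ⇒ 0x3B007 (P1/RW1/US1/PS0)
  ⇒ phys 0x3B904  [3 reads]
#3 VA=0x2400004EC (r,kernel):
  lvl0: tbl 0x23, slot 9 ⇒ 0x3F007 (P1/RW1/US1/PS0)
  lvl1: tbl 0x3F, slot 0 ⇒ 0x78000 (P0/RW0/US0/PS0)
  ✗ PAGE_NOT_PRESENT  [2 reads]
#4 VA=0x700000E47 (r,user):
  lvl0: tbl 0x23, slot 28 ⇒ 0x14006 (P0/RW1/US1/PS0)
  ✗ PAGE_NOT_PRESENT  [1 reads]
#5 VA=0x3C14057D0 (w,kernel):
  lvl0: tbl 0x23, slot 15 ⇒ 0x42007 (P1/RW1/US1/PS0)
  lvl1: tbl 0x42, slot 10 ⇒ 0x44007 (P1/RW1/US1/PS0)
  lvl2: tbl 0x44, slot 5 ⇒ 0x45007 (P1/RW1/US1/PS0)
  ⇒ phys 0x457D0  [3 reads]

Entries read for #2: 3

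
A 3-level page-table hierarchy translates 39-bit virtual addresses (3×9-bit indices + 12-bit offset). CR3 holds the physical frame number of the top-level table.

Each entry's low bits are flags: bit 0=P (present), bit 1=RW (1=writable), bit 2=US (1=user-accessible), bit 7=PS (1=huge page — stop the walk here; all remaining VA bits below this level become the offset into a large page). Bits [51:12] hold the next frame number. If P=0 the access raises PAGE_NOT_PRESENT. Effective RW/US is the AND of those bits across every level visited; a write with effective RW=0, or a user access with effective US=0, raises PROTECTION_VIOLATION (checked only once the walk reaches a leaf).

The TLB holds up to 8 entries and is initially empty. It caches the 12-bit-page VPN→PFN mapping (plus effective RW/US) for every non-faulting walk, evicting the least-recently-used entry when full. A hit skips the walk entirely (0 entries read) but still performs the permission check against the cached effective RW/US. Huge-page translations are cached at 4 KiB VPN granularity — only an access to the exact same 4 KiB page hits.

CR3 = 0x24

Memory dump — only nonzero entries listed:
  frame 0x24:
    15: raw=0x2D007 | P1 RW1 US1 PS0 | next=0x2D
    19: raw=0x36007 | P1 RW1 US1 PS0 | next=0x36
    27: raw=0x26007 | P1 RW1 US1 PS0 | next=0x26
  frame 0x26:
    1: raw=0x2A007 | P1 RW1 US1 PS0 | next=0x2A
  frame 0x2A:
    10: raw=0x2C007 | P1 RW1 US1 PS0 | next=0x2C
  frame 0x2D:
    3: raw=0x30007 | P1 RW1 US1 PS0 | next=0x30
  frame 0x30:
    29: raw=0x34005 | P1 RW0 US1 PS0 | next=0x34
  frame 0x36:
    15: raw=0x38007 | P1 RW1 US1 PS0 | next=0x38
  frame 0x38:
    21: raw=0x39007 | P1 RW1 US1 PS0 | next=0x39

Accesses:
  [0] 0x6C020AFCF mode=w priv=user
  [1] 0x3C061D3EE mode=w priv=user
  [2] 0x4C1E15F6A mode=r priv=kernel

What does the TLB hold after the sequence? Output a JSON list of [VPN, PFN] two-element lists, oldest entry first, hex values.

Per-access translation:
#0 VA=0x6C020AFCF (w,user):
  lvl0: tbl 0x24, slot 27 ⇒ 0x26007 (P1/RW1/US1/PS0)
  lvl1: tbl 0x26, slot 1 ⇒ 0x2A007 (P1/RW1/US1/PS0)
  lvl2: tbl 0x2A, slot 10 ⇒ 0x2C007 (P1/RW1/US1/PS0)
  ✓ 0x2CFCF  — 3 lookups
#1 VA=0x3C061D3EE (w,user):
  lvl0: tbl 0x24, slot 15 ⇒ 0x2D007 (P1/RW1/US1/PS0)
  lvl1: tbl 0x2D, slot 3 ⇒ 0x30007 (P1/RW1/US1/PS0)
  lvl2: tbl 0x30, slot 29 ⇒ 0x34005 (P1/RW0/US1/PS0)
  → PROTECTION_VIOLATION  (3 entries read)
#2 VA=0x4C1E15F6A (r,kernel):
  lvl0: tbl 0x24, slot 19 ⇒ 0x36007 (P1/RW1/US1/PS0)
  lvl1: tbl 0x36, slot 15 ⇒ 0x38007 (P1/RW1/US1/PS0)
  lvl2: tbl 0x38, slot 21 ⇒ 0x39007 (P1/RW1/US1/PS0)
  ✓ 0x39F6A  — 3 lookups

TLB: [["0x6C020A", "0x2C"], ["0x4C1E15", "0x39"]]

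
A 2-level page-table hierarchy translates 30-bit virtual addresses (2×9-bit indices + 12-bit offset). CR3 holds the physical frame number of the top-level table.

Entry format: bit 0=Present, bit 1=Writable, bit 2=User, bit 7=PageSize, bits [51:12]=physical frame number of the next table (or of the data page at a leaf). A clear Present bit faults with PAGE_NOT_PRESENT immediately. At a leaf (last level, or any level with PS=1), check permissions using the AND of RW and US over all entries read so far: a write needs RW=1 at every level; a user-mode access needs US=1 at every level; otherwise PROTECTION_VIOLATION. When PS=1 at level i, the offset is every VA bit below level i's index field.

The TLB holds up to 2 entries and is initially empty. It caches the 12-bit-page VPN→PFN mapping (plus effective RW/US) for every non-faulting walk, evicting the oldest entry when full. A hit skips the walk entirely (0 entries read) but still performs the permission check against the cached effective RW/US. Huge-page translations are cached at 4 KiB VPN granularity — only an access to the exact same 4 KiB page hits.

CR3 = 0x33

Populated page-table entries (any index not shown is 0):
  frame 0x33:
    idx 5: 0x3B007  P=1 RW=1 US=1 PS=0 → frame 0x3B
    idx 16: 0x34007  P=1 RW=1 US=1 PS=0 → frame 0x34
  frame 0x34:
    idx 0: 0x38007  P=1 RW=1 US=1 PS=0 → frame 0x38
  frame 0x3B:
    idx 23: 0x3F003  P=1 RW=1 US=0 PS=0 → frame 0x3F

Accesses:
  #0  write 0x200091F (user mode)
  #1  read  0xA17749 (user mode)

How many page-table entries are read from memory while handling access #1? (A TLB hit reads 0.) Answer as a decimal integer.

Walk each access:
#0 VA=0x200091F (w,user):
  L0 @0x33[16] → 0x34007  P=1,RW=1,US=1,PS=0
  L1 @0x34[0] → 0x38007  P=1,RW=1,US=1,PS=0
  ⇒ phys 0x3891F  [2 reads]
#1 VA=0xA17749 (r,user):
  L0 @0x33[5] → 0x3B007  P=1,RW=1,US=1,PS=0
  L1 @0x3B[23] → 0x3F003  P=1,RW=1,US=0,PS=0
  ✗ PROTECTION_VIOLATION  [2 reads]

Entries read for #1: 2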